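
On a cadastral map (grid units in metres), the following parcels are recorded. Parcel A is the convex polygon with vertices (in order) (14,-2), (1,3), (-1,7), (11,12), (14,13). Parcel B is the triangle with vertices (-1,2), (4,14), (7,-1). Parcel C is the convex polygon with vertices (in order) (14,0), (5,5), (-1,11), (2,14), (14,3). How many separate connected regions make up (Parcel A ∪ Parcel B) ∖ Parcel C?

(Parcel A ∪ Parcel B) ∖ Parcel C splits into 3 disjoint pieces (area 62.3165, area 0.9183, area 39.0234).

3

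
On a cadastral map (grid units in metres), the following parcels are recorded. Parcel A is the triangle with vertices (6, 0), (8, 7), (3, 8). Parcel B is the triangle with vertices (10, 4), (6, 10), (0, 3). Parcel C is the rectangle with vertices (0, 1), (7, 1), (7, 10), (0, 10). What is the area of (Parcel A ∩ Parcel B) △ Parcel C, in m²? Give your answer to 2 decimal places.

|Parcel A ∩ Parcel B| = 13.7223.
|(Parcel A ∩ Parcel B) ∩ Parcel C| = 11.8781.
|(Parcel A ∩ Parcel B) △ Parcel C| = 13.7223 + 63 − 23.7563 = 52.97.

52.97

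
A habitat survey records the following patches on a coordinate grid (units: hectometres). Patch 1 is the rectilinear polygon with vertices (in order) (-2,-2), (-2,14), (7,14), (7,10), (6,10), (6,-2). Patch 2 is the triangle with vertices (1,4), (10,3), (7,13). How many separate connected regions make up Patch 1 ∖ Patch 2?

1

Patch 1 ∖ Patch 2 is a single connected region.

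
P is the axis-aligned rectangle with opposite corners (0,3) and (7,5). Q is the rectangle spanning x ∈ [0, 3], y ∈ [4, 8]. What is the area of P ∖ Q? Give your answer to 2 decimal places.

|P∩Q|: x∈[0,3], y∈[4,5] → 3·1 = 3.
|P| = 14.
|P ∖ Q| = |P| − |P∩Q| = 14 − 3 = 11.00.

11.00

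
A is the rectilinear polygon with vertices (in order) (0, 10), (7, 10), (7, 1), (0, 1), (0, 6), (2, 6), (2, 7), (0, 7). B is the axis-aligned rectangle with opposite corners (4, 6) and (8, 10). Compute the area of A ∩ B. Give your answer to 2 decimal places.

The intersection is the polygon with vertices (7,10), (7,6), (4,6), (4,10).
By the shoelace formula its area is 12.00.

12.00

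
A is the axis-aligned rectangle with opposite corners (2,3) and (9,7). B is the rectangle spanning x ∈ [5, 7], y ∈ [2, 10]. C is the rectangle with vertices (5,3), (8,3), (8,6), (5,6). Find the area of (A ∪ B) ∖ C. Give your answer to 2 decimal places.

27.00

|A ∪ B| = 36.
|(A ∪ B) ∩ C| = 9.
|(A ∪ B) ∖ C| = 36 − 9 = 27.00.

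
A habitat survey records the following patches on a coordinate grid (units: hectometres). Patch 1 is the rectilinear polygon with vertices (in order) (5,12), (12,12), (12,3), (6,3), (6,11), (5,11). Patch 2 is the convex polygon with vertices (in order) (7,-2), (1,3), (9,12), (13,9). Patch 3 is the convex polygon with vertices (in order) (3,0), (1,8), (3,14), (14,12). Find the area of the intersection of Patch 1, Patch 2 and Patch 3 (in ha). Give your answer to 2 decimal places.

The intersection is the polygon with vertices (6,8.625), (9,12), (11.963,9.778), (6,3.273).
By the shoelace formula its area is 24.29.

24.29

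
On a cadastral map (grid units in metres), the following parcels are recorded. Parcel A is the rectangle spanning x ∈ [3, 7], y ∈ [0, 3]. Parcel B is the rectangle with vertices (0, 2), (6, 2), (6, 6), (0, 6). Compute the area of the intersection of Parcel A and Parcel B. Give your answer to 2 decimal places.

|Parcel A∩Parcel B|: x∈[3,6], y∈[2,3] → 3·1 = 3.

3.00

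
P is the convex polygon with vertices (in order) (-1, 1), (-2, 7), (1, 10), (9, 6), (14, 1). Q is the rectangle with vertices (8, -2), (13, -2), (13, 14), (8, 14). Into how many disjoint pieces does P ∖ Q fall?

P ∖ Q splits into 2 disjoint pieces (area 70.25, area 0.5).

2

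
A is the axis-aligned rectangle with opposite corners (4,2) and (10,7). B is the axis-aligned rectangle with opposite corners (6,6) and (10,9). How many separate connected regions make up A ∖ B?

A ∖ B is a single connected region.

1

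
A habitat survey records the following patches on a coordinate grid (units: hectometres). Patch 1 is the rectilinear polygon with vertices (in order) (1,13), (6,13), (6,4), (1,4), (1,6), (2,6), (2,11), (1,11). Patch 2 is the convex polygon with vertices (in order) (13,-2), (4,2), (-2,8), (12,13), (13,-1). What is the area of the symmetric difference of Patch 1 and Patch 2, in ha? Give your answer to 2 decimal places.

|Patch 1| = 40, |Patch 2| = 123, |Patch 1∩Patch 2| = 26.0714.
|Patch 1 △ Patch 2| = |Patch 1| + |Patch 2| − 2·|Patch 1∩Patch 2| = 40 + 123 − 52.1429 = 110.86.

110.86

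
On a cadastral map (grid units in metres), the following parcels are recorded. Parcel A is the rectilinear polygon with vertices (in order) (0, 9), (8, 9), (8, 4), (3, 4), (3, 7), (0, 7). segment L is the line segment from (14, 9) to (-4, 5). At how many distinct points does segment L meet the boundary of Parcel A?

The segment meets the boundary at (8,7.667), (3,6.556).

2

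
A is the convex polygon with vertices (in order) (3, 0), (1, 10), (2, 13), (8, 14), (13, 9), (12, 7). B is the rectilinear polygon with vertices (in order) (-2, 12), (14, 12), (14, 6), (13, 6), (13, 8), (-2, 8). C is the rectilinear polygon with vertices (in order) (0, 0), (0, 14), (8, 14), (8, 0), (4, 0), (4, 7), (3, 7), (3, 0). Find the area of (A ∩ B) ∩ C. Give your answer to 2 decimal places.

The region (A ∩ B) ∩ C is the polygon with vertices (1.667,12), (8,12), (8,8), (1.4,8), (1,10).
By the shoelace formula its area is 26.93.

26.93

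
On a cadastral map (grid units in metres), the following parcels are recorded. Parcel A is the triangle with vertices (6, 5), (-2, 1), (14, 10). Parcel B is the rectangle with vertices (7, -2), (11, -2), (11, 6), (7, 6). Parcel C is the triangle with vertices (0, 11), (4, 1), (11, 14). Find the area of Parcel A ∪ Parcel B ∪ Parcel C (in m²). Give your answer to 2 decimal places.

95.45

By inclusion–exclusion:
Individual areas: |Parcel A| = 4, |Parcel B| = 32, |Parcel C| = 61.
|Parcel A∩Parcel B| = 0.1125.
|Parcel A∩Parcel C| = 1.44.
|Parcel B∩Parcel C| = 0.
|Parcel A∩Parcel B∩Parcel C| = 0.
|Parcel A ∪ Parcel B ∪ Parcel C| = 97 − 1.5525 + 0 = 95.45.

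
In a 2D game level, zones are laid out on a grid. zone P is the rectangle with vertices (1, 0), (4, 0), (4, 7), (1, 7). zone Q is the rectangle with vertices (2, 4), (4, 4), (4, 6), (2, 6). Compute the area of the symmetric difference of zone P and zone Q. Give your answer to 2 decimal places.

17.00

|zone P∩zone Q|: x∈[2,4], y∈[4,6] → 2·2 = 4.
|zone P △ zone Q| = |zone P| + |zone Q| − 2·|zone P∩zone Q| = 21 + 4 − 8 = 17.00.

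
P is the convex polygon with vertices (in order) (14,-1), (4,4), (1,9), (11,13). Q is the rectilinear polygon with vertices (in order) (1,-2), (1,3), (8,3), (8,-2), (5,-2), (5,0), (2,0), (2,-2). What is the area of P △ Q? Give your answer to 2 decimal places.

120.50

|P| = 93.5, |Q| = 29, |P∩Q| = 1.
|P △ Q| = |P| + |Q| − 2·|P∩Q| = 93.5 + 29 − 2 = 120.50.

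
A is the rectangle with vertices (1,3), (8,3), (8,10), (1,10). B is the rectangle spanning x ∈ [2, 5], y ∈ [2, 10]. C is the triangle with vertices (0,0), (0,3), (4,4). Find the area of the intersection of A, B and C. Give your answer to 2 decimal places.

1.00

The intersection is the polygon with vertices (2,3), (2,3.5), (4,4), (3,3).
By the shoelace formula its area is 1.00.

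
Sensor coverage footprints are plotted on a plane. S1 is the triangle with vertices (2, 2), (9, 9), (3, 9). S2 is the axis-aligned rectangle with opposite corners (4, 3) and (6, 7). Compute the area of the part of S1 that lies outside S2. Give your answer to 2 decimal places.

17.00

|S1| = 21, |S1∩S2| = 4.
|S1 ∖ S2| = |S1| − |S1∩S2| = 21 − 4 = 17.00.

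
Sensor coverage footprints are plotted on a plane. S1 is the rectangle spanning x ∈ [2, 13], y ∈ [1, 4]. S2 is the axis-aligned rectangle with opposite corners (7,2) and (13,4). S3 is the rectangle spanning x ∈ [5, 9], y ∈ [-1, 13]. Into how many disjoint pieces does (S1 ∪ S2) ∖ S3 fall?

(S1 ∪ S2) ∖ S3 splits into 2 disjoint pieces (area 12, area 9).

2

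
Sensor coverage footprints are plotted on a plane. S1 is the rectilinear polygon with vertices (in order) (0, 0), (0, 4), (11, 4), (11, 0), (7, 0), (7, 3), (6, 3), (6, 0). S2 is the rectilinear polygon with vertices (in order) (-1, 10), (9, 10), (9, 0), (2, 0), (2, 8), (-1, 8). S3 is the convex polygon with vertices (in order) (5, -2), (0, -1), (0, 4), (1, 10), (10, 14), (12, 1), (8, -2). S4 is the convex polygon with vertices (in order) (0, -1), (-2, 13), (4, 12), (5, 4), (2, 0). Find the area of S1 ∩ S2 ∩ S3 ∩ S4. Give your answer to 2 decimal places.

6.00

The intersection is the polygon with vertices (2,4), (5,4), (2,0).
By the shoelace formula its area is 6.00.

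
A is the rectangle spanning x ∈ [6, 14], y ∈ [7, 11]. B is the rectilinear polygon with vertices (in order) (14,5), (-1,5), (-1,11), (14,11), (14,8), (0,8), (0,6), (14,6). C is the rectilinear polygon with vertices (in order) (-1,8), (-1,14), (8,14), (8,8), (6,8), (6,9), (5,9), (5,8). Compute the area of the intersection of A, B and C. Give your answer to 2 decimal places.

6.00

The intersection is the polygon with vertices (6,8), (6,9), (6,11), (8,11), (8,8).
By the shoelace formula its area is 6.00.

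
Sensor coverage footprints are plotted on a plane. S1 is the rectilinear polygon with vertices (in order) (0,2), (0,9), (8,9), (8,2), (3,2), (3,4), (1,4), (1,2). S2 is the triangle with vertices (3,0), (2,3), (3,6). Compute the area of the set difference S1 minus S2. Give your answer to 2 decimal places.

51.33

|S1| = 52, |S1∩S2| = 0.6667.
|S1 ∖ S2| = |S1| − |S1∩S2| = 52 − 0.6667 = 51.33.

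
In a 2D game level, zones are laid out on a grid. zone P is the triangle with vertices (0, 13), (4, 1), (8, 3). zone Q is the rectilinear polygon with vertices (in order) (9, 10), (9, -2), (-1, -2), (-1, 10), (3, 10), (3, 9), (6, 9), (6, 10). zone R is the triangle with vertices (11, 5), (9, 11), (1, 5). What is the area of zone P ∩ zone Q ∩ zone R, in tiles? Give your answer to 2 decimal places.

6.00

The intersection is the polygon with vertices (2.333,6), (4.375,7.531), (6.4,5), (2.667,5).
By the shoelace formula its area is 6.00.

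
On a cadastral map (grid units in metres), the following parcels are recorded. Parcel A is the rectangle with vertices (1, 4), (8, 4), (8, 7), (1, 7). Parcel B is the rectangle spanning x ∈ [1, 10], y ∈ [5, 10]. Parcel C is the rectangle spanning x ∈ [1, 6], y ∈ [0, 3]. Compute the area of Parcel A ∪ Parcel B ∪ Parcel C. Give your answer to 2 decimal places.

By inclusion–exclusion:
Individual areas: |Parcel A| = 21, |Parcel B| = 45, |Parcel C| = 15.
|Parcel A∩Parcel B|: x∈[1,8], y∈[5,7] → 7·2 = 14.
|Parcel A∩Parcel C| = 0 (no overlap).
|Parcel B∩Parcel C| = 0 (no overlap).
|Parcel A∩Parcel B∩Parcel C| = 0.
|Parcel A ∪ Parcel B ∪ Parcel C| = 81 − 14 + 0 = 67.00.

67.00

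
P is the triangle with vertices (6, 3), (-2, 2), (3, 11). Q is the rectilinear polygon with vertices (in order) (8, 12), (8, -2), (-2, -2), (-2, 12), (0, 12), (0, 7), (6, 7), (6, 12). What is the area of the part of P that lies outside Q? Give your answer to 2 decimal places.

7.44

|P| = 33.5, |P∩Q| = 26.0556.
|P ∖ Q| = |P| − |P∩Q| = 33.5 − 26.0556 = 7.44.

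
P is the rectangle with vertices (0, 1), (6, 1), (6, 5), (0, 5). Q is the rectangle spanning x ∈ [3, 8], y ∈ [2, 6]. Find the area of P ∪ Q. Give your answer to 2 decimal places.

35.00

By inclusion–exclusion:
Individual areas: |P| = 24, |Q| = 20.
|P∩Q|: x∈[3,6], y∈[2,5] → 3·3 = 9.
|P ∪ Q| = 44 − 9 = 35.00.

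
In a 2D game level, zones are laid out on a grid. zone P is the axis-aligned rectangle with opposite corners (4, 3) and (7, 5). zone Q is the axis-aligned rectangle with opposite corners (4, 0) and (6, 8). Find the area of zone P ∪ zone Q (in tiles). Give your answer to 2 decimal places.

By inclusion–exclusion:
Individual areas: |zone P| = 6, |zone Q| = 16.
|zone P∩zone Q|: x∈[4,6], y∈[3,5] → 2·2 = 4.
|zone P ∪ zone Q| = 22 − 4 = 18.00.

18.00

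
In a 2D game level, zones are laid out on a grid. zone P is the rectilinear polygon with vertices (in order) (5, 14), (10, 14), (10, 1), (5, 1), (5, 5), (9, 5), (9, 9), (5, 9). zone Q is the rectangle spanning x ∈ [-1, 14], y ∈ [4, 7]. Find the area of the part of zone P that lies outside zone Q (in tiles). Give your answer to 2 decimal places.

42.00

|zone P| = 49, |zone P∩zone Q| = 7.
|zone P ∖ zone Q| = |zone P| − |zone P∩zone Q| = 49 − 7 = 42.00.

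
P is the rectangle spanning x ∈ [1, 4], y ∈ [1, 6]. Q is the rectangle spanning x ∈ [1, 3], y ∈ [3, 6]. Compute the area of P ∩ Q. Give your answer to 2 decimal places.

6.00

|P∩Q|: x∈[1,3], y∈[3,6] → 2·3 = 6.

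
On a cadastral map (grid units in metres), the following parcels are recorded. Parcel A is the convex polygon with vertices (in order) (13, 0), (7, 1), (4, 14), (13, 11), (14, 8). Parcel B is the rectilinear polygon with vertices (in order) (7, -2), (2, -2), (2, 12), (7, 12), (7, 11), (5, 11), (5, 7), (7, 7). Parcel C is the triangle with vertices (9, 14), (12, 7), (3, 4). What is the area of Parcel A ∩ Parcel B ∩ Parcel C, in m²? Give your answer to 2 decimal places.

The intersection is the polygon with vertices (7,7), (7,5.333), (6.071,5.024), (5.615,7).
By the shoelace formula its area is 2.14.

2.14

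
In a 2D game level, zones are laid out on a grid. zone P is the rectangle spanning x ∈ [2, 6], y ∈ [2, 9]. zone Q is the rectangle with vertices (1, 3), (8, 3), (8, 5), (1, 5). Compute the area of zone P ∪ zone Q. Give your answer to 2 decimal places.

34.00

By inclusion–exclusion:
Individual areas: |zone P| = 28, |zone Q| = 14.
|zone P∩zone Q|: x∈[2,6], y∈[3,5] → 4·2 = 8.
|zone P ∪ zone Q| = 42 − 8 = 34.00.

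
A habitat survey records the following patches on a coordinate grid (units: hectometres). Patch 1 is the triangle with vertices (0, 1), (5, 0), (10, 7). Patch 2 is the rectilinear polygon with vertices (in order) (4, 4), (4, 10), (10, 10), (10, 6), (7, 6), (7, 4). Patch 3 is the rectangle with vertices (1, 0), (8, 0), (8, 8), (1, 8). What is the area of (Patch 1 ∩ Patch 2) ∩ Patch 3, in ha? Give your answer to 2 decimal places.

1.20

The region (Patch 1 ∩ Patch 2) ∩ Patch 3 is the polygon with vertices (7,4), (5,4), (7,5.2).
By the shoelace formula its area is 1.20.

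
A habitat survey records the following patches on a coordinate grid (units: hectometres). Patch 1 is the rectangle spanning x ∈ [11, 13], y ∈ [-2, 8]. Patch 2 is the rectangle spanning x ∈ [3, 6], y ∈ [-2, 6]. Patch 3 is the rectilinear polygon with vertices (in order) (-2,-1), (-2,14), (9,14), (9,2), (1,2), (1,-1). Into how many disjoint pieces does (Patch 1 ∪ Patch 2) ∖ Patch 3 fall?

(Patch 1 ∪ Patch 2) ∖ Patch 3 splits into 2 disjoint pieces (area 20, area 12).

2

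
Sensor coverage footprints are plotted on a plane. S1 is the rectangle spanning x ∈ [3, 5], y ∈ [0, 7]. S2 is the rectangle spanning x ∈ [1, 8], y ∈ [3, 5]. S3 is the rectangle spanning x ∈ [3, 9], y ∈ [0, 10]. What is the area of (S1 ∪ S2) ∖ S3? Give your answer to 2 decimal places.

|S1 ∪ S2| = 24.
|(S1 ∪ S2) ∩ S3| = 20.
|(S1 ∪ S2) ∖ S3| = 24 − 20 = 4.00.

4.00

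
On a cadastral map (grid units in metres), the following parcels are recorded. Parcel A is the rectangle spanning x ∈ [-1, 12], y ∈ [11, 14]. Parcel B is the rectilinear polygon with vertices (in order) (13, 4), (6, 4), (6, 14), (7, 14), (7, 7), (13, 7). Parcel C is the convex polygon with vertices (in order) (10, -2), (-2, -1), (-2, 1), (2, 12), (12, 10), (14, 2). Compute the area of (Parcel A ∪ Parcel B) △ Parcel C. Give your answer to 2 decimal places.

|Parcel A ∪ Parcel B| = 64.
|(Parcel A ∪ Parcel B) ∩ Parcel C| = 27.5568.
|(Parcel A ∪ Parcel B) △ Parcel C| = 64 + 166 − 55.1136 = 174.89.

174.89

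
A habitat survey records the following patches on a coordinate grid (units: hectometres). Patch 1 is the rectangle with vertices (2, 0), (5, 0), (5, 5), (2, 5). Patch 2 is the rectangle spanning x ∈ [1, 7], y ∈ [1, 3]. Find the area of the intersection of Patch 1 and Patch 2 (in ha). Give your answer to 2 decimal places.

6.00

|Patch 1∩Patch 2|: x∈[2,5], y∈[1,3] → 3·2 = 6.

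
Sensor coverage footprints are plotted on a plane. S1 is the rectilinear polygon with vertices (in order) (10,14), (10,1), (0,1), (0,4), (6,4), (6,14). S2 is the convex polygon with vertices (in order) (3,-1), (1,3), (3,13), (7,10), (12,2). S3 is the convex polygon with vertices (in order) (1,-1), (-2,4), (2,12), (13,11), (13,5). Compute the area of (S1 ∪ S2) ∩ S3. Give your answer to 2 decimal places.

|S1 ∪ S2| = 112.5917.
|(S1 ∪ S2) ∩ S3| = 86.76.

86.76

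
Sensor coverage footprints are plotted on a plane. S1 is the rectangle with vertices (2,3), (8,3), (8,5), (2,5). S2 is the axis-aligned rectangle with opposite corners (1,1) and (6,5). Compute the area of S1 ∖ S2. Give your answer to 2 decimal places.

|S1∩S2|: x∈[2,6], y∈[3,5] → 4·2 = 8.
|S1| = 12.
|S1 ∖ S2| = |S1| − |S1∩S2| = 12 − 8 = 4.00.

4.00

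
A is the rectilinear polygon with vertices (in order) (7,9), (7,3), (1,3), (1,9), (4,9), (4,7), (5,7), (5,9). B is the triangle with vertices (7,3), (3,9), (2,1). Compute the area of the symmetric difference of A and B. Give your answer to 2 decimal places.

|A| = 34, |B| = 19, |A∩B| = 14.1667.
|A △ B| = |A| + |B| − 2·|A∩B| = 34 + 19 − 28.3333 = 24.67.

24.67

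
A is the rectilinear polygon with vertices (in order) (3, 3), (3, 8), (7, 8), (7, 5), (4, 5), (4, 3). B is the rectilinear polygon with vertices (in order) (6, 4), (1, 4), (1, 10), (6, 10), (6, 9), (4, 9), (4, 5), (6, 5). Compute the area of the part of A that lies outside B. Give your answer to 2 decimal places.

|A| = 14, |A∩B| = 4.
|A ∖ B| = |A| − |A∩B| = 14 − 4 = 10.00.

10.00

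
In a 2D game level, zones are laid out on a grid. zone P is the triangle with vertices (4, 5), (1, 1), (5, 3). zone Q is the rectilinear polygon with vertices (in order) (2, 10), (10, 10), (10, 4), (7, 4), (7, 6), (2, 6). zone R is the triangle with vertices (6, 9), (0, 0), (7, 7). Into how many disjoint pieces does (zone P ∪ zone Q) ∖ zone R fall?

2

(zone P ∪ zone Q) ∖ zone R splits into 2 disjoint pieces (area 3.3333, area 33.5).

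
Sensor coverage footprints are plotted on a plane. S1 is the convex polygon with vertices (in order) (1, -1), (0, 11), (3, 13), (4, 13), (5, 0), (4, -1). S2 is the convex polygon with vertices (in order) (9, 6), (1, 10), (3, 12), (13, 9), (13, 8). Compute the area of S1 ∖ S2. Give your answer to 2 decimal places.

|S1| = 54, |S1∩S2| = 6.8435.
|S1 ∖ S2| = |S1| − |S1∩S2| = 54 − 6.8435 = 47.16.

47.16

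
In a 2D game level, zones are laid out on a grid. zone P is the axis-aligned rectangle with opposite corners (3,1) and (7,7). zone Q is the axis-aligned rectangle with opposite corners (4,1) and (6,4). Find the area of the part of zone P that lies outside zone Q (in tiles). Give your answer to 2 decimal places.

|zone P∩zone Q|: x∈[4,6], y∈[1,4] → 2·3 = 6.
|zone P| = 24.
|zone P ∖ zone Q| = |zone P| − |zone P∩zone Q| = 24 − 6 = 18.00.

18.00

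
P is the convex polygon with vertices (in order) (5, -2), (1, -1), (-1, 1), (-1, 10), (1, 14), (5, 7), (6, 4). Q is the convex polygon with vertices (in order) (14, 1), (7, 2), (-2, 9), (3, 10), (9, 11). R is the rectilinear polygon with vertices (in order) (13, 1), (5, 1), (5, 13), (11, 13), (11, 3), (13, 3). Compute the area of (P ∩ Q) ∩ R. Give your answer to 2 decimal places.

2.22

The region (P ∩ Q) ∩ R is the polygon with vertices (6,4), (5.82,2.918), (5,3.556), (5,7).
By the shoelace formula its area is 2.22.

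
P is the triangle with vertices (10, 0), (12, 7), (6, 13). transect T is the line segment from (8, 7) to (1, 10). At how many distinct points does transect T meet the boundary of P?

1

The segment meets the boundary at (7.823,7.076).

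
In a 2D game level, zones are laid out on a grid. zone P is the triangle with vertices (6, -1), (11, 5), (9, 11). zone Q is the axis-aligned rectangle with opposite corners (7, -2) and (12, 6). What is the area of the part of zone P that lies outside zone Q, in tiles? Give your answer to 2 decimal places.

|zone P| = 21, |zone P∩zone Q| = 12.3083.
|zone P ∖ zone Q| = |zone P| − |zone P∩zone Q| = 21 − 12.3083 = 8.69.

8.69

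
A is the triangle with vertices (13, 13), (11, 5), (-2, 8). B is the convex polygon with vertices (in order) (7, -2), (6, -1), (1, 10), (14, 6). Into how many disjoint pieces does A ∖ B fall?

A ∖ B splits into 2 disjoint pieces (area 29.7354, area 4.1815).

2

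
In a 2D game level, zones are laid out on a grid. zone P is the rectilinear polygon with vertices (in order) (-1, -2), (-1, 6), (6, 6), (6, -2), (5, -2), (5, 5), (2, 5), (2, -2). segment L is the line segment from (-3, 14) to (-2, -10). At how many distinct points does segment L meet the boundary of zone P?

0

The segment lies entirely outside zone P and never meets its boundary.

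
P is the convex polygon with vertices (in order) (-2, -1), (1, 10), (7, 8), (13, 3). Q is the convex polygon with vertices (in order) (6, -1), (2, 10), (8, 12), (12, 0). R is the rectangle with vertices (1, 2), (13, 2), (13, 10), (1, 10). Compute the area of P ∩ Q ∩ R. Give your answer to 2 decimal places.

The intersection is the polygon with vertices (10.231,5.308), (11.163,2.51), (9.25,2), (4.909,2), (2.138,9.621), (7,8).
By the shoelace formula its area is 38.88.

38.88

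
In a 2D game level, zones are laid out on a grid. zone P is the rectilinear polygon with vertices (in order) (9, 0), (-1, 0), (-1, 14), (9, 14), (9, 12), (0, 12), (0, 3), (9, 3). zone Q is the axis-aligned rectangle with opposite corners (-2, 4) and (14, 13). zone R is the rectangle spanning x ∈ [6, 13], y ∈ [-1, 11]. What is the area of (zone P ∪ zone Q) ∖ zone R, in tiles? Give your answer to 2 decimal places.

127.00

|zone P ∪ zone Q| = 185.
|(zone P ∪ zone Q) ∩ zone R| = 58.
|(zone P ∪ zone Q) ∖ zone R| = 185 − 58 = 127.00.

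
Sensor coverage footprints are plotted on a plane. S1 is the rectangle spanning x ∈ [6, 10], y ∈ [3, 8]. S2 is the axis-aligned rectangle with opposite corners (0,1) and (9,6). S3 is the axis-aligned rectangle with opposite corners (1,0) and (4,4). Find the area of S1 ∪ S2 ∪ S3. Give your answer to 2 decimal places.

59.00

By inclusion–exclusion:
Individual areas: |S1| = 20, |S2| = 45, |S3| = 12.
|S1∩S2|: x∈[6,9], y∈[3,6] → 3·3 = 9.
|S1∩S3| = 0 (no overlap).
|S2∩S3|: x∈[1,4], y∈[1,4] → 3·3 = 9.
|S1∩S2∩S3| = 0.
|S1 ∪ S2 ∪ S3| = 77 − 18 + 0 = 59.00.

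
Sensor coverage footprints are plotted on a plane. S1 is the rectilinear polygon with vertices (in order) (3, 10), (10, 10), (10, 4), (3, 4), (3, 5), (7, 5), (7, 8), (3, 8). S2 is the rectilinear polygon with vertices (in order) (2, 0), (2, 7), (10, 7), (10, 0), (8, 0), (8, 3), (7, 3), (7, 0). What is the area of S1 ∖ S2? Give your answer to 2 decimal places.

|S1| = 30, |S1∩S2| = 13.
|S1 ∖ S2| = |S1| − |S1∩S2| = 30 − 13 = 17.00.

17.00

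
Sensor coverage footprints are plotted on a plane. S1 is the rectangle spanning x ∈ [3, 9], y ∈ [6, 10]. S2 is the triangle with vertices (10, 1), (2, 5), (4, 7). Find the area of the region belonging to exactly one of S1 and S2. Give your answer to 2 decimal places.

|S1| = 24, |S2| = 12, |S1∩S2| = 1.
|S1 △ S2| = |S1| + |S2| − 2·|S1∩S2| = 24 + 12 − 2 = 34.00.

34.00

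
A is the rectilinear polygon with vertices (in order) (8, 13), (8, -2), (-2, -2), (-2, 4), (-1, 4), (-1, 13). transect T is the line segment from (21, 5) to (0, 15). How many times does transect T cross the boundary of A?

The segment meets the boundary at (4.2,13), (8,11.19).

2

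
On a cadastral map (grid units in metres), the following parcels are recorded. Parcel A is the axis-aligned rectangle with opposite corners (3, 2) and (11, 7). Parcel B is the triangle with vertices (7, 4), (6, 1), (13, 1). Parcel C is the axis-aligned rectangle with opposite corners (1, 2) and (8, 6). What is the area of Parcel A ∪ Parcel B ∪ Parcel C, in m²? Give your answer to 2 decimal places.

By inclusion–exclusion:
Individual areas: |Parcel A| = 40, |Parcel B| = 10.5, |Parcel C| = 28.
|Parcel A∩Parcel B| = 4.6667.
|Parcel A∩Parcel C|: x∈[3,8], y∈[2,6] → 5·4 = 20.
|Parcel B∩Parcel C| = 2.4167.
|Parcel A∩Parcel B∩Parcel C| = 2.4167.
|Parcel A ∪ Parcel B ∪ Parcel C| = 78.5 − 27.0833 + 2.4167 = 53.83.

53.83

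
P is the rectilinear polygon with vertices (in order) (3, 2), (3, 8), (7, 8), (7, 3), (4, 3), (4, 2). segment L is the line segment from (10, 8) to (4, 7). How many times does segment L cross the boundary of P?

The segment meets the boundary at (7,7.5).

1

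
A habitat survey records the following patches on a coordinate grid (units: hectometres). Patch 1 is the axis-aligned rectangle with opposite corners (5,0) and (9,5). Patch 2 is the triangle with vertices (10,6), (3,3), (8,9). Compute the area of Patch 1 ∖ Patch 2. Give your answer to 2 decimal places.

|Patch 1| = 20, |Patch 1∩Patch 2| = 1.5238.
|Patch 1 ∖ Patch 2| = |Patch 1| − |Patch 1∩Patch 2| = 20 − 1.5238 = 18.48.

18.48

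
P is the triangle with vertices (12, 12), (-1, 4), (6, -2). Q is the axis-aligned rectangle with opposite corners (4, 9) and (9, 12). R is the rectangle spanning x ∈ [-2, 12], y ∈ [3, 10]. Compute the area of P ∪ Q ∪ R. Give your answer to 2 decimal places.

By inclusion–exclusion:
Individual areas: |P| = 67, |Q| = 15, |R| = 98.
|P∩Q| = 1.0817.
|P∩R| = 44.6667.
|Q∩R|: x∈[4,9], y∈[9,10] → 5·1 = 5.
|P∩Q∩R| = 1.0625.
|P ∪ Q ∪ R| = 180 − 50.7484 + 1.0625 = 130.31.

130.31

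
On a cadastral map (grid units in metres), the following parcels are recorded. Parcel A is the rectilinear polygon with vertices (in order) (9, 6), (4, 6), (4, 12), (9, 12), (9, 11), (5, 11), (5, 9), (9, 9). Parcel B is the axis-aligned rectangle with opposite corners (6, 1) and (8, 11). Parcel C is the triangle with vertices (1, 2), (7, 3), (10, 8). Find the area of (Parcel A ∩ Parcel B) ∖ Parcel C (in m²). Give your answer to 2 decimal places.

5.67

|Parcel A ∩ Parcel B| = 6.
|(Parcel A ∩ Parcel B) ∩ Parcel C| = 0.3333.
|(Parcel A ∩ Parcel B) ∖ Parcel C| = 6 − 0.3333 = 5.67.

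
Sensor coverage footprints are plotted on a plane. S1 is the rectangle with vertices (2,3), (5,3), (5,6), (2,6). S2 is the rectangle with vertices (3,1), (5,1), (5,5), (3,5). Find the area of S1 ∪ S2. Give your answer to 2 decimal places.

By inclusion–exclusion:
Individual areas: |S1| = 9, |S2| = 8.
|S1∩S2|: x∈[3,5], y∈[3,5] → 2·2 = 4.
|S1 ∪ S2| = 17 − 4 = 13.00.

13.00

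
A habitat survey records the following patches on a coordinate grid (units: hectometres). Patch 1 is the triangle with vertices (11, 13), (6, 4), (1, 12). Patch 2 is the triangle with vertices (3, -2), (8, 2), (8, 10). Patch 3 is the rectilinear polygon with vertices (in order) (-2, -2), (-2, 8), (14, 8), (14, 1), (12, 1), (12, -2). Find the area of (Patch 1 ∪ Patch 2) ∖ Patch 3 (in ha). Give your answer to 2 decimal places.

33.06

|Patch 1 ∪ Patch 2| = 58.72.
|(Patch 1 ∪ Patch 2) ∩ Patch 3| = 25.6644.
|(Patch 1 ∪ Patch 2) ∖ Patch 3| = 58.72 − 25.6644 = 33.06.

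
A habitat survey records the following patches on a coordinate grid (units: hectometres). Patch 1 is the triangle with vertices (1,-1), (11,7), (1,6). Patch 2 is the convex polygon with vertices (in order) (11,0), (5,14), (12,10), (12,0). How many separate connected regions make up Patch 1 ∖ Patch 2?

Patch 1 ∖ Patch 2 is a single connected region.

1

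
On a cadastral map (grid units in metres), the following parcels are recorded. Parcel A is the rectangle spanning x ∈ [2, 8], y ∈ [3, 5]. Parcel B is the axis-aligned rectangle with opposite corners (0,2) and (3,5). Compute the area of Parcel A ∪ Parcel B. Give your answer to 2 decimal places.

By inclusion–exclusion:
Individual areas: |Parcel A| = 12, |Parcel B| = 9.
|Parcel A∩Parcel B|: x∈[2,3], y∈[3,5] → 1·2 = 2.
|Parcel A ∪ Parcel B| = 21 − 2 = 19.00.

19.00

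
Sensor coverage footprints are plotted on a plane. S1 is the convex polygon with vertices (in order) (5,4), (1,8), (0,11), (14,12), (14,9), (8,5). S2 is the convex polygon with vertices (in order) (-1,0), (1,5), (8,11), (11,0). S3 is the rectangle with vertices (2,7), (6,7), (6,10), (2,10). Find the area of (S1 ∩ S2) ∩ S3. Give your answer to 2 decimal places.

The region (S1 ∩ S2) ∩ S3 is the polygon with vertices (6,9.286), (6,7), (3.333,7).
By the shoelace formula its area is 3.05.

3.05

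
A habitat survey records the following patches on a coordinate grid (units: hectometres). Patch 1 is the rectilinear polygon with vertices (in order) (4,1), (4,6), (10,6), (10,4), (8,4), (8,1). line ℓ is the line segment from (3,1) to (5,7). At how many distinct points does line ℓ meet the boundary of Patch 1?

2

The segment meets the boundary at (4.667,6), (4,4).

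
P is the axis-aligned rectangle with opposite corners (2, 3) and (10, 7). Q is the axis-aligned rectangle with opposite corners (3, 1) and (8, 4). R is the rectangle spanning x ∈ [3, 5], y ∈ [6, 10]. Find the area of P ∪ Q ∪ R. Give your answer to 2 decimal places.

By inclusion–exclusion:
Individual areas: |P| = 32, |Q| = 15, |R| = 8.
|P∩Q|: x∈[3,8], y∈[3,4] → 5·1 = 5.
|P∩R|: x∈[3,5], y∈[6,7] → 2·1 = 2.
|Q∩R| = 0 (no overlap).
|P∩Q∩R| = 0.
|P ∪ Q ∪ R| = 55 − 7 + 0 = 48.00.

48.00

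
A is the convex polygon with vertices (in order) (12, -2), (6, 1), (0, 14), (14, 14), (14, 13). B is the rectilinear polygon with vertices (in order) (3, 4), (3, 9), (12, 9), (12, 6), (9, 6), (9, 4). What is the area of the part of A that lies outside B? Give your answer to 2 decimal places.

|A| = 143, |A∩B| = 36.1731.
|A ∖ B| = |A| − |A∩B| = 143 − 36.1731 = 106.83.

106.83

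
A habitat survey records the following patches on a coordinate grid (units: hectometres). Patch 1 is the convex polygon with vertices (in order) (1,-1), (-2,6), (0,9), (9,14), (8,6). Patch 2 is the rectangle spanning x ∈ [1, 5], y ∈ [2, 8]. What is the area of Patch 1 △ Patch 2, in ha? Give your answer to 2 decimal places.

60.50

|Patch 1| = 83.5, |Patch 2| = 24, |Patch 1∩Patch 2| = 23.5.
|Patch 1 △ Patch 2| = |Patch 1| + |Patch 2| − 2·|Patch 1∩Patch 2| = 83.5 + 24 − 47 = 60.50.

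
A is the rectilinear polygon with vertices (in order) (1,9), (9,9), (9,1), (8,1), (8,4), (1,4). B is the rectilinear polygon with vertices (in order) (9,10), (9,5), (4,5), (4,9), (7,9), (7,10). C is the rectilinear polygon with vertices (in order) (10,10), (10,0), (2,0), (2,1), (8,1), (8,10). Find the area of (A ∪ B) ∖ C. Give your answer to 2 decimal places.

|A ∪ B| = 45.
|(A ∪ B) ∩ C| = 9.
|(A ∪ B) ∖ C| = 45 − 9 = 36.00.

36.00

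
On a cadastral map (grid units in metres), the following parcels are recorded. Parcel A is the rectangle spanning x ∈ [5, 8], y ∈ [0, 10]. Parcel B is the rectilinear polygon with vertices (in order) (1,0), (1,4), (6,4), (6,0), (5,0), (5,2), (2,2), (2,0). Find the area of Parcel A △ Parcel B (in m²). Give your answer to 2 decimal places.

36.00

|Parcel A| = 30, |Parcel B| = 14, |Parcel A∩Parcel B| = 4.
|Parcel A △ Parcel B| = |Parcel A| + |Parcel B| − 2·|Parcel A∩Parcel B| = 30 + 14 − 8 = 36.00.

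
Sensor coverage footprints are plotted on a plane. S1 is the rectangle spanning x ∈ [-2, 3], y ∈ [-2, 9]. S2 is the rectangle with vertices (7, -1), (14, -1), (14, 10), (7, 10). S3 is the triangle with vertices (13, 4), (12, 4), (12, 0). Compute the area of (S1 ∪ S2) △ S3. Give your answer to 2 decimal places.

130.00

|S1 ∪ S2| = 132.
|(S1 ∪ S2) ∩ S3| = 2.
|(S1 ∪ S2) △ S3| = 132 + 2 − 4 = 130.00.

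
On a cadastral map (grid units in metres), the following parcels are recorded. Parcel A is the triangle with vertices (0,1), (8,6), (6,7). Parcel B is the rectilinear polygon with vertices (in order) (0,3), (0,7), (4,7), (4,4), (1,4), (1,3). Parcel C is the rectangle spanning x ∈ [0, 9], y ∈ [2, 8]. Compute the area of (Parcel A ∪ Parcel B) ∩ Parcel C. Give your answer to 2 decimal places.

21.20

|Parcel A ∪ Parcel B| = 21.5.
|(Parcel A ∪ Parcel B) ∩ Parcel C| = 21.20.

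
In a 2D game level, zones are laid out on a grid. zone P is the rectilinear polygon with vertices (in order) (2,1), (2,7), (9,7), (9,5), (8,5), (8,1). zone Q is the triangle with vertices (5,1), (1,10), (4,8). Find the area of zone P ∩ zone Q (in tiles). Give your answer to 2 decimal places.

The intersection is the polygon with vertices (4.143,7), (5,1), (2.333,7).
By the shoelace formula its area is 5.43.

5.43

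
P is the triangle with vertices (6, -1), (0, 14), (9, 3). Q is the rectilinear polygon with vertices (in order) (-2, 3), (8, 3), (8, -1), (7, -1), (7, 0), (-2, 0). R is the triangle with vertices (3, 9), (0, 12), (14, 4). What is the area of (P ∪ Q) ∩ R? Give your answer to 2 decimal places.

The region (P ∪ Q) ∩ R is the polygon with vertices (1.037,11.407), (3.073,10.244), (4.737,8.21), (3,9), (1.333,10.667).
By the shoelace formula its area is 2.79.

2.79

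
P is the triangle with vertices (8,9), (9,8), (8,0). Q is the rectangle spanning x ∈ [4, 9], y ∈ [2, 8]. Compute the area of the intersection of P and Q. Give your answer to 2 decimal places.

3.75

The intersection is the polygon with vertices (8.25,2), (8,2), (8,8), (9,8).
By the shoelace formula its area is 3.75.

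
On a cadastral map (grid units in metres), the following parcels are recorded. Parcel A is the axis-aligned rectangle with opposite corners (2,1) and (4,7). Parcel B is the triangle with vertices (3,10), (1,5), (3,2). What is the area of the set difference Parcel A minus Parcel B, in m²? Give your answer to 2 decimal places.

|Parcel A| = 12, |Parcel A∩Parcel B| = 4.25.
|Parcel A ∖ Parcel B| = |Parcel A| − |Parcel A∩Parcel B| = 12 − 4.25 = 7.75.

7.75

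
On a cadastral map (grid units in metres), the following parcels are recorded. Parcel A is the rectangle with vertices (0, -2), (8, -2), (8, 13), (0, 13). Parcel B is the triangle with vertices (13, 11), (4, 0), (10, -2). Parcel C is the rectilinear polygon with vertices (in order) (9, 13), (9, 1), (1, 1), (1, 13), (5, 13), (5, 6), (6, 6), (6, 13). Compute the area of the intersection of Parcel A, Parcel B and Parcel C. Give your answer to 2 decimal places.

6.19

The intersection is the polygon with vertices (8,4.889), (8,1), (4.818,1).
By the shoelace formula its area is 6.19.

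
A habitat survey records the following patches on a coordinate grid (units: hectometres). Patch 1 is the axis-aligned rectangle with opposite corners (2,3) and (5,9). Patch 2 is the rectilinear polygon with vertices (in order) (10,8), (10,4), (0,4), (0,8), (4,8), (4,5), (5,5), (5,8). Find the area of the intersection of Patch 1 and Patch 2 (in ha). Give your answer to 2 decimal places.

9.00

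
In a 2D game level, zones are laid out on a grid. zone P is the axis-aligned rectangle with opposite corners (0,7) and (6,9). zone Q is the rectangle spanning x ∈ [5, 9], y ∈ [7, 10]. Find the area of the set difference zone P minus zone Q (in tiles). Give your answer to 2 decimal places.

10.00

|zone P∩zone Q|: x∈[5,6], y∈[7,9] → 1·2 = 2.
|zone P| = 12.
|zone P ∖ zone Q| = |zone P| − |zone P∩zone Q| = 12 − 2 = 10.00.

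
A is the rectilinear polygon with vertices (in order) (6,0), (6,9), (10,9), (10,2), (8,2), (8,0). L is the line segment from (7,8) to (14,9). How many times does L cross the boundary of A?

The segment meets the boundary at (10,8.429).

1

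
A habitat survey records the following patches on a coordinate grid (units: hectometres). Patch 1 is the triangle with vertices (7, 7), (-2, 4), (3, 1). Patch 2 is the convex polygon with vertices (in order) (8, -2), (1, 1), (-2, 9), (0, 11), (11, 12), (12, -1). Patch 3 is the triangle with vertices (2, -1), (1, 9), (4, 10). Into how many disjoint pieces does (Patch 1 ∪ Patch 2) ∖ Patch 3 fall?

(Patch 1 ∪ Patch 2) ∖ Patch 3 is a single connected region.

1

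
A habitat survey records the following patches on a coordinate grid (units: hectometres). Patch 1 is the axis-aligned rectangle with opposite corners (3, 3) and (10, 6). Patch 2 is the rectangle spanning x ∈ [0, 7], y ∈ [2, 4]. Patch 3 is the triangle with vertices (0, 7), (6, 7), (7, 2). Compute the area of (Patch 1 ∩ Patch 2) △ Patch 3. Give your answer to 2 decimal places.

15.40

|Patch 1 ∩ Patch 2| = 4.
|(Patch 1 ∩ Patch 2) ∩ Patch 3| = 1.8.
|(Patch 1 ∩ Patch 2) △ Patch 3| = 4 + 15 − 3.6 = 15.40.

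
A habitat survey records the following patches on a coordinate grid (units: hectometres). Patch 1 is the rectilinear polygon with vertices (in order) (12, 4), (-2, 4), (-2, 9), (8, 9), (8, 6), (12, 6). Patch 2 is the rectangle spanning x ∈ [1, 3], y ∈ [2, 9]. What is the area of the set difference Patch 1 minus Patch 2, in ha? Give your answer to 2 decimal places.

48.00

|Patch 1| = 58, |Patch 1∩Patch 2| = 10.
|Patch 1 ∖ Patch 2| = |Patch 1| − |Patch 1∩Patch 2| = 58 − 10 = 48.00.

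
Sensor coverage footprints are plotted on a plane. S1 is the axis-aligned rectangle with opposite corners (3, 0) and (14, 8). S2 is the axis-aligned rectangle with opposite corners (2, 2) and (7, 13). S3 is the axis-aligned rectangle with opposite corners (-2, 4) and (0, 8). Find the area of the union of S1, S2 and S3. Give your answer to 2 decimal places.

127.00

By inclusion–exclusion:
Individual areas: |S1| = 88, |S2| = 55, |S3| = 8.
|S1∩S2|: x∈[3,7], y∈[2,8] → 4·6 = 24.
|S1∩S3| = 0 (no overlap).
|S2∩S3| = 0 (no overlap).
|S1∩S2∩S3| = 0.
|S1 ∪ S2 ∪ S3| = 151 − 24 + 0 = 127.00.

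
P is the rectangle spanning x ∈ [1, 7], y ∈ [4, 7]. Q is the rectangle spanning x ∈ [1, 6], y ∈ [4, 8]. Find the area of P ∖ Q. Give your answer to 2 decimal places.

3.00

|P∩Q|: x∈[1,6], y∈[4,7] → 5·3 = 15.
|P| = 18.
|P ∖ Q| = |P| − |P∩Q| = 18 − 15 = 3.00.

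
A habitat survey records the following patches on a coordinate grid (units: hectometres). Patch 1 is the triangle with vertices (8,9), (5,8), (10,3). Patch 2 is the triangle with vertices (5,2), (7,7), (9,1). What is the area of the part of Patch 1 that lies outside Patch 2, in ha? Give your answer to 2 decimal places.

|Patch 1| = 10, |Patch 1∩Patch 2| = 0.3929.
|Patch 1 ∖ Patch 2| = |Patch 1| − |Patch 1∩Patch 2| = 10 − 0.3929 = 9.61.

9.61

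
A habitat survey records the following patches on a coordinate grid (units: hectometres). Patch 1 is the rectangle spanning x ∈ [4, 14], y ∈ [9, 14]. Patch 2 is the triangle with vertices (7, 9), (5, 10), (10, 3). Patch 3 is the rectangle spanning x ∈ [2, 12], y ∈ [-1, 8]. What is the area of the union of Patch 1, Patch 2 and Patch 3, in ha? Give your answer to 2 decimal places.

By inclusion–exclusion:
Individual areas: |Patch 1| = 50, |Patch 2| = 4.5, |Patch 3| = 90.
|Patch 1∩Patch 2| = 0.6429.
|Patch 1∩Patch 3| = 0 (no overlap).
|Patch 2∩Patch 3| = 2.6786.
|Patch 1∩Patch 2∩Patch 3| = 0.
|Patch 1 ∪ Patch 2 ∪ Patch 3| = 144.5 − 3.3214 + 0 = 141.18.

141.18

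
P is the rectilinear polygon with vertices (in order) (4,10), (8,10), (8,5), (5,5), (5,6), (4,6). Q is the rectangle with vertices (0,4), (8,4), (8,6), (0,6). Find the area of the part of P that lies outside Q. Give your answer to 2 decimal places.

|P| = 19, |P∩Q| = 3.
|P ∖ Q| = |P| − |P∩Q| = 19 − 3 = 16.00.

16.00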